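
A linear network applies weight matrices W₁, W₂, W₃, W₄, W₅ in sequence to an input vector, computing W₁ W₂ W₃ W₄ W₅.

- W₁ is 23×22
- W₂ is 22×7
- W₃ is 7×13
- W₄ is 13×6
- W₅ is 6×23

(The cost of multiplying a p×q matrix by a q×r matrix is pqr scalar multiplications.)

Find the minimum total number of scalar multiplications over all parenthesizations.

7680

Adjacent pairs: W₁W₂ = 23·22·7 = 3542; W₂W₃ = 22·7·13 = 2002; W₃W₄ = 7·13·6 = 546; W₄W₅ = 13·6·23 = 1794.
Length 3: W₁..W₃: k=1: 0+2002+23·22·13=8580; k=2: 3542+0+23·7·13=5635 → min 5635 | W₂..W₄: k=2: 0+546+22·7·6=1470; k=3: 2002+0+22·13·6=3718 → min 1470 | W₃..W₅: k=3: 0+1794+7·13·23=3887; k=4: 546+0+7·6·23=1512 → min 1512.
Length 4: W₁..W₄: k=1: 0+1470+23·22·6=4506; k=2: 3542+546+23·7·6=5054; k=3: 5635+0+23·13·6=7429 → min 4506 | W₂..W₅: k=2: 0+1512+22·7·23=5054; k=3: 2002+1794+22·13·23=10374; k=4: 1470+0+22·6·23=4506 → min 4506.
Length 5: W₁..W₅: k=1: 0+4506+23·22·23=16144; k=2: 3542+1512+23·7·23=8757; k=3: 5635+1794+23·13·23=14306; k=4: 4506+0+23·6·23=7680 → min 7680.
Optimal order: ((W₁ (W₂ (W₃ W₄))) W₅) with cost 7680.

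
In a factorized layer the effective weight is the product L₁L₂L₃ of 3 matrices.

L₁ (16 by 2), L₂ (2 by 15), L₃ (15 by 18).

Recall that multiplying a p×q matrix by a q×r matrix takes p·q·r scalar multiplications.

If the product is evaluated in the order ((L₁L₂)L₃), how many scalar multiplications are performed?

(L₁L₂): 16×2 by 2×15 → 16×15, cost 16·2·15 = 480
((L₁L₂)L₃): 16×15 by 15×18 → 16×18, cost 16·15·18 = 4320; cumulative 4800
Total: 4800 scalar multiplications.

4800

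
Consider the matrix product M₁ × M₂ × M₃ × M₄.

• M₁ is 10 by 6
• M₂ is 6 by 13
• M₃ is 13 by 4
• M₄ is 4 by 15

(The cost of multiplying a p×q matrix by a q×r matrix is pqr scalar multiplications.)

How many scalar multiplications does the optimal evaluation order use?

1152

Adjacent pairs: M₁M₂ = 10·6·13 = 780; M₂M₃ = 6·13·4 = 312; M₃M₄ = 13·4·15 = 780.
Length 3: M₁..M₃: k=1: 0+312+10·6·4=552; k=2: 780+0+10·13·4=1300 → min 552 | M₂..M₄: k=2: 0+780+6·13·15=1950; k=3: 312+0+6·4·15=672 → min 672.
Length 4: M₁..M₄: k=1: 0+672+10·6·15=1572; k=2: 780+780+10·13·15=3510; k=3: 552+0+10·4·15=1152 → min 1152.
Optimal order: ((M₁ × (M₂ × M₃)) × M₄) with cost 1152.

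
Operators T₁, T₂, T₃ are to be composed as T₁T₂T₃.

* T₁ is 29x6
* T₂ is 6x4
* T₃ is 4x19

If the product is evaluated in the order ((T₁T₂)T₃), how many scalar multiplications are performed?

(T₁T₂): 29×6 by 6×4 → 29×4, cost 29·6·4 = 696
((T₁T₂)T₃): 29×4 by 4×19 → 29×19, cost 29·4·19 = 2204; cumulative 2900
Total: 2900 scalar multiplications.

2900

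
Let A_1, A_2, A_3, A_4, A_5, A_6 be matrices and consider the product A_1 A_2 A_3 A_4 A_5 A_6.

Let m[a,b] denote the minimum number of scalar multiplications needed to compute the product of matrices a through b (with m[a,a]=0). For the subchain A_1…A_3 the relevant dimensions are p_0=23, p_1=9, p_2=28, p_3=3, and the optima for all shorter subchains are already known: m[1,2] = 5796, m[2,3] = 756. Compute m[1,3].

1377

m[1,3] = min over k∈[1,2] of m[1,k]+m[k+1,3]+p_{0}·p_k·p_{3}.
k=1: 0 + 756 + 23·9·3 = 1377; k=2: 5796 + 0 + 23·28·3 = 7728.
Minimum: 1377 at k=1.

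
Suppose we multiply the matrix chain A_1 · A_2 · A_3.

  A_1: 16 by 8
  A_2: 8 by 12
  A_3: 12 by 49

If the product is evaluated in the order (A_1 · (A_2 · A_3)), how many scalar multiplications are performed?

10976

(A_2 · A_3): 8×12 by 12×49 → 8×49, cost 8·12·49 = 4704
(A_1 · (A_2 · A_3)): 16×8 by 8×49 → 16×49, cost 16·8·49 = 6272; cumulative 10976
Total: 10976 scalar multiplications.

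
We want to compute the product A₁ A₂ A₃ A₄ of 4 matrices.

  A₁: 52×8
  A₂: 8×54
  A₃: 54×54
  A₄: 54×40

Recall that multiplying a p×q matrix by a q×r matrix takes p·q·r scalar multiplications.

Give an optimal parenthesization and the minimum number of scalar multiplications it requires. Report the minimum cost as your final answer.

Adjacent pairs: A₁A₂ = 52·8·54 = 22464; A₂A₃ = 8·54·54 = 23328; A₃A₄ = 54·54·40 = 116640.
Length 3: A₁..A₃: k=1: 0+23328+52·8·54=45792; k=2: 22464+0+52·54·54=174096 → min 45792 | A₂..A₄: k=2: 0+116640+8·54·40=133920; k=3: 23328+0+8·54·40=40608 → min 40608.
Length 4: A₁..A₄: k=1: 0+40608+52·8·40=57248; k=2: 22464+116640+52·54·40=251424; k=3: 45792+0+52·54·40=158112 → min 57248.
Optimal parenthesization: (A₁ ((A₂ A₃) A₄)) with cost 57248.

57248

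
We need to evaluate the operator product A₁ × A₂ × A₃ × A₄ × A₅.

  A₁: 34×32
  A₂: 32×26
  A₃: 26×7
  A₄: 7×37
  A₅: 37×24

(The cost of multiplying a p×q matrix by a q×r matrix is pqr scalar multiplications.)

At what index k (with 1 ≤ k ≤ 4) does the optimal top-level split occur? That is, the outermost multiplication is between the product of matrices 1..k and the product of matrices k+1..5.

3

Adjacent pairs: A₁A₂ = 34·32·26 = 28288; A₂A₃ = 32·26·7 = 5824; A₃A₄ = 26·7·37 = 6734; A₄A₅ = 7·37·24 = 6216.
Length 3: A₁..A₃: k=1: 0+5824+34·32·7=13440; k=2: 28288+0+34·26·7=34476 → min 13440 | A₂..A₄: k=2: 0+6734+32·26·37=37518; k=3: 5824+0+32·7·37=14112 → min 14112 | A₃..A₅: k=3: 0+6216+26·7·24=10584; k=4: 6734+0+26·37·24=29822 → min 10584.
Length 4: A₁..A₄: k=1: 0+14112+34·32·37=54368; k=2: 28288+6734+34·26·37=67730; k=3: 13440+0+34·7·37=22246 → min 22246 | A₂..A₅: k=2: 0+10584+32·26·24=30552; k=3: 5824+6216+32·7·24=17416; k=4: 14112+0+32·37·24=42528 → min 17416.
Top-level splits: k=1: (A₁..A₁)·(A₂..A₅) → 0+17416+34·32·24 = 43528; k=2: (A₁..A₂)·(A₃..A₅) → 28288+10584+34·26·24 = 60088; k=3: (A₁..A₃)·(A₄..A₅) → 13440+6216+34·7·24 = 25368; k=4: (A₁..A₄)·(A₅..A₅) → 22246+0+34·37·24 = 52438.
Best split is after A₃, i.e. k = 3.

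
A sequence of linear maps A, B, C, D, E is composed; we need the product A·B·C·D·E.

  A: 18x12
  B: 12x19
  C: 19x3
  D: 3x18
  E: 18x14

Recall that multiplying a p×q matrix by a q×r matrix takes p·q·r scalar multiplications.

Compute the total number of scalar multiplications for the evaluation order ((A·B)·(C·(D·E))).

(A·B): 18×12 by 12×19 → 18×19, cost 18·12·19 = 4104
(D·E): 3×18 by 18×14 → 3×14, cost 3·18·14 = 756
(C·(D·E)): 19×3 by 3×14 → 19×14, cost 19·3·14 = 798; cumulative 1554
((A·B)·(C·(D·E))): 18×19 by 19×14 → 18×14, cost 18·19·14 = 4788; cumulative 10446
Total: 10446 scalar multiplications.

10446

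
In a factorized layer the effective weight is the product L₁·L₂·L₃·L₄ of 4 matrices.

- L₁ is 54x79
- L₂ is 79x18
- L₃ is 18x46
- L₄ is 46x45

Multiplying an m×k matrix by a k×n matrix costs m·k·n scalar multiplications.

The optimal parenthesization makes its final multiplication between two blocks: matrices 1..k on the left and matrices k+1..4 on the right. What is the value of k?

Adjacent pairs: L₁L₂ = 54·79·18 = 76788; L₂L₃ = 79·18·46 = 65412; L₃L₄ = 18·46·45 = 37260.
Length 3: L₁..L₃: k=1: 0+65412+54·79·46=261648; k=2: 76788+0+54·18·46=121500 → min 121500 | L₂..L₄: k=2: 0+37260+79·18·45=101250; k=3: 65412+0+79·46·45=228942 → min 101250.
Top-level splits: k=1: (L₁..L₁)·(L₂..L₄) → 0+101250+54·79·45 = 293220; k=2: (L₁..L₂)·(L₃..L₄) → 76788+37260+54·18·45 = 157788; k=3: (L₁..L₃)·(L₄..L₄) → 121500+0+54·46·45 = 233280.
Best split is after L₂, i.e. k = 2.

2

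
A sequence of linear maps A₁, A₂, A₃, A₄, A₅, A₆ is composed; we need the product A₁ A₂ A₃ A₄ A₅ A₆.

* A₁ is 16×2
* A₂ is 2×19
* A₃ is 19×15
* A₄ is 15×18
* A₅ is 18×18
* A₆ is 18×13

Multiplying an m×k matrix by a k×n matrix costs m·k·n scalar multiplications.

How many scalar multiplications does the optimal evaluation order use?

2642

Adjacent pairs: A₁A₂ = 16·2·19 = 608; A₂A₃ = 2·19·15 = 570; A₃A₄ = 19·15·18 = 5130; A₄A₅ = 15·18·18 = 4860; A₅A₆ = 18·18·13 = 4212.
Length 3: A₁..A₃: k=1: 0+570+16·2·15=1050; k=2: 608+0+16·19·15=5168 → min 1050 | A₂..A₄: k=2: 0+5130+2·19·18=5814; k=3: 570+0+2·15·18=1110 → min 1110 | A₃..A₅: k=3: 0+4860+19·15·18=9990; k=4: 5130+0+19·18·18=11286 → min 9990 | A₄..A₆: k=4: 0+4212+15·18·13=7722; k=5: 4860+0+15·18·13=8370 → min 7722.
Length 4: A₁..A₄: k=1: 0+1110+16·2·18=1686; k=2: 608+5130+16·19·18=11210; k=3: 1050+0+16·15·18=5370 → min 1686 | A₂..A₅: k=2: 0+9990+2·19·18=10674; k=3: 570+4860+2·15·18=5970; k=4: 1110+0+2·18·18=1758 → min 1758 | A₃..A₆: k=3: 0+7722+19·15·13=11427; k=4: 5130+4212+19·18·13=13788; k=5: 9990+0+19·18·13=14436 → min 11427.
Length 5: A₁..A₅: k=1: 0+1758+16·2·18=2334; k=2: 608+9990+16·19·18=16070; k=3: 1050+4860+16·15·18=10230; k=4: 1686+0+16·18·18=6870 → min 2334 | A₂..A₆: k=2: 0+11427+2·19·13=11921; k=3: 570+7722+2·15·13=8682; k=4: 1110+4212+2·18·13=5790; k=5: 1758+0+2·18·13=2226 → min 2226.
Length 6: A₁..A₆: k=1: 0+2226+16·2·13=2642; k=2: 608+11427+16·19·13=15987; k=3: 1050+7722+16·15·13=11892; k=4: 1686+4212+16·18·13=9642; k=5: 2334+0+16·18·13=6078 → min 2642.
Optimal order: (A₁ ((((A₂ A₃) A₄) A₅) A₆)) with cost 2642.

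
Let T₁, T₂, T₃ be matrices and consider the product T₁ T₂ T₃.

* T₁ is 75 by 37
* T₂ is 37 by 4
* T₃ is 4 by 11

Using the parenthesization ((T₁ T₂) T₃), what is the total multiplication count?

(T₁ T₂): 75×37 by 37×4 → 75×4, cost 75·37·4 = 11100
((T₁ T₂) T₃): 75×4 by 4×11 → 75×11, cost 75·4·11 = 3300; cumulative 14400
Total: 14400 scalar multiplications.

14400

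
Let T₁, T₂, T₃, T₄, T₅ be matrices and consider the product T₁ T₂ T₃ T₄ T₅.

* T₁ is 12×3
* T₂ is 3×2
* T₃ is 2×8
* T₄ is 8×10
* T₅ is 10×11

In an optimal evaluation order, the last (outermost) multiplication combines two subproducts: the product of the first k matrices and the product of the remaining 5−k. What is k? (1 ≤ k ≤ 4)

2

Adjacent pairs: T₁T₂ = 12·3·2 = 72; T₂T₃ = 3·2·8 = 48; T₃T₄ = 2·8·10 = 160; T₄T₅ = 8·10·11 = 880.
Length 3: T₁..T₃: k=1: 0+48+12·3·8=336; k=2: 72+0+12·2·8=264 → min 264 | T₂..T₄: k=2: 0+160+3·2·10=220; k=3: 48+0+3·8·10=288 → min 220 | T₃..T₅: k=3: 0+880+2·8·11=1056; k=4: 160+0+2·10·11=380 → min 380.
Length 4: T₁..T₄: k=1: 0+220+12·3·10=580; k=2: 72+160+12·2·10=472; k=3: 264+0+12·8·10=1224 → min 472 | T₂..T₅: k=2: 0+380+3·2·11=446; k=3: 48+880+3·8·11=1192; k=4: 220+0+3·10·11=550 → min 446.
Top-level splits: k=1: (T₁..T₁)·(T₂..T₅) → 0+446+12·3·11 = 842; k=2: (T₁..T₂)·(T₃..T₅) → 72+380+12·2·11 = 716; k=3: (T₁..T₃)·(T₄..T₅) → 264+880+12·8·11 = 2200; k=4: (T₁..T₄)·(T₅..T₅) → 472+0+12·10·11 = 1792.
Best split is after T₂, i.e. k = 2.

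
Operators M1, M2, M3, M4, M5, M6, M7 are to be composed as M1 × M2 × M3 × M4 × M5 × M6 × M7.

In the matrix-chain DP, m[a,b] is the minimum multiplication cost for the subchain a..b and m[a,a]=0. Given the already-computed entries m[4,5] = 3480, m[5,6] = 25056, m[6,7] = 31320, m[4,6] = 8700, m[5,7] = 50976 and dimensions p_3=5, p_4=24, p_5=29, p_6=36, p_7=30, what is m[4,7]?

m[4,7] = min over k∈[4,6] of m[4,k]+m[k+1,7]+p_{3}·p_k·p_{7}.
k=4: 0 + 50976 + 5·24·30 = 54576; k=5: 3480 + 31320 + 5·29·30 = 39150; k=6: 8700 + 0 + 5·36·30 = 14100.
Minimum: 14100 at k=6.

14100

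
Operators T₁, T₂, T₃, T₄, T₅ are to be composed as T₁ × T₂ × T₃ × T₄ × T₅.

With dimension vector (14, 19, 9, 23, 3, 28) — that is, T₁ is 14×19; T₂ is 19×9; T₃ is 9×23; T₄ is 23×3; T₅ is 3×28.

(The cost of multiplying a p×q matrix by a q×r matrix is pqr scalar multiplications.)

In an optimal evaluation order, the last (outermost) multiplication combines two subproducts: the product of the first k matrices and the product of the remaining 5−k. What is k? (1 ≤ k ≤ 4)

4

Adjacent pairs: T₁T₂ = 14·19·9 = 2394; T₂T₃ = 19·9·23 = 3933; T₃T₄ = 9·23·3 = 621; T₄T₅ = 23·3·28 = 1932.
Length 3: T₁..T₃: k=1: 0+3933+14·19·23=10051; k=2: 2394+0+14·9·23=5292 → min 5292 | T₂..T₄: k=2: 0+621+19·9·3=1134; k=3: 3933+0+19·23·3=5244 → min 1134 | T₃..T₅: k=3: 0+1932+9·23·28=7728; k=4: 621+0+9·3·28=1377 → min 1377.
Length 4: T₁..T₄: k=1: 0+1134+14·19·3=1932; k=2: 2394+621+14·9·3=3393; k=3: 5292+0+14·23·3=6258 → min 1932 | T₂..T₅: k=2: 0+1377+19·9·28=6165; k=3: 3933+1932+19·23·28=18101; k=4: 1134+0+19·3·28=2730 → min 2730.
Top-level splits: k=1: (T₁..T₁)·(T₂..T₅) → 0+2730+14·19·28 = 10178; k=2: (T₁..T₂)·(T₃..T₅) → 2394+1377+14·9·28 = 7299; k=3: (T₁..T₃)·(T₄..T₅) → 5292+1932+14·23·28 = 16240; k=4: (T₁..T₄)·(T₅..T₅) → 1932+0+14·3·28 = 3108.
Best split is after T₄, i.e. k = 4.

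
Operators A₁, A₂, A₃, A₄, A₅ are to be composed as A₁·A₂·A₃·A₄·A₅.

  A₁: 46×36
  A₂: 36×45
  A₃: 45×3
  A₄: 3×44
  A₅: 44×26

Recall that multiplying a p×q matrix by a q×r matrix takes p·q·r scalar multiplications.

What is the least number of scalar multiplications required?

Adjacent pairs: A₁A₂ = 46·36·45 = 74520; A₂A₃ = 36·45·3 = 4860; A₃A₄ = 45·3·44 = 5940; A₄A₅ = 3·44·26 = 3432.
Length 3: A₁..A₃: k=1: 0+4860+46·36·3=9828; k=2: 74520+0+46·45·3=80730 → min 9828 | A₂..A₄: k=2: 0+5940+36·45·44=77220; k=3: 4860+0+36·3·44=9612 → min 9612 | A₃..A₅: k=3: 0+3432+45·3·26=6942; k=4: 5940+0+45·44·26=57420 → min 6942.
Length 4: A₁..A₄: k=1: 0+9612+46·36·44=82476; k=2: 74520+5940+46·45·44=171540; k=3: 9828+0+46·3·44=15900 → min 15900 | A₂..A₅: k=2: 0+6942+36·45·26=49062; k=3: 4860+3432+36·3·26=11100; k=4: 9612+0+36·44·26=50796 → min 11100.
Length 5: A₁..A₅: k=1: 0+11100+46·36·26=54156; k=2: 74520+6942+46·45·26=135282; k=3: 9828+3432+46·3·26=16848; k=4: 15900+0+46·44·26=68524 → min 16848.
Optimal order: ((A₁·(A₂·A₃))·(A₄·A₅)) with cost 16848.

16848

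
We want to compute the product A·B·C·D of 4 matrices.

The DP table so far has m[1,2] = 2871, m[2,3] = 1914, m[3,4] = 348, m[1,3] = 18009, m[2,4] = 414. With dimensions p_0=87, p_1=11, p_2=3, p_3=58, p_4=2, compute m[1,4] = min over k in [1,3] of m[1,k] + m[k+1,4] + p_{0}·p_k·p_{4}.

2328

m[1,4] = min over k∈[1,3] of m[1,k]+m[k+1,4]+p_{0}·p_k·p_{4}.
k=1: 0 + 414 + 87·11·2 = 2328; k=2: 2871 + 348 + 87·3·2 = 3741; k=3: 18009 + 0 + 87·58·2 = 28101.
Minimum: 2328 at k=1.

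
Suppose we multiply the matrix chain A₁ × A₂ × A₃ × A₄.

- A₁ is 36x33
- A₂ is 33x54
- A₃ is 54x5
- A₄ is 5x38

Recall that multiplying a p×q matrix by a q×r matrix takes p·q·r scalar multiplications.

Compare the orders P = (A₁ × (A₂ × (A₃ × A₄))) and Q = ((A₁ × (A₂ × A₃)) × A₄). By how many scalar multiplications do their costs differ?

Order P = (A₁ × (A₂ × (A₃ × A₄))): (A₃ × A₄): 54×5 by 5×38 → 54×38, cost 54·5·38 = 10260; (A₂ × (A₃ × A₄)): 33×54 by 54×38 → 33×38, cost 33·54·38 = 67716; cumulative 77976; (A₁ × (A₂ × (A₃ × A₄))): 36×33 by 33×38 → 36×38, cost 36·33·38 = 45144; cumulative 123120. Total 123120.
Order Q = ((A₁ × (A₂ × A₃)) × A₄): (A₂ × A₃): 33×54 by 54×5 → 33×5, cost 33·54·5 = 8910; (A₁ × (A₂ × A₃)): 36×33 by 33×5 → 36×5, cost 36·33·5 = 5940; cumulative 14850; ((A₁ × (A₂ × A₃)) × A₄): 36×5 by 5×38 → 36×38, cost 36·5·38 = 6840; cumulative 21690. Total 21690.
Difference: |123120 − 21690| = 101430.

101430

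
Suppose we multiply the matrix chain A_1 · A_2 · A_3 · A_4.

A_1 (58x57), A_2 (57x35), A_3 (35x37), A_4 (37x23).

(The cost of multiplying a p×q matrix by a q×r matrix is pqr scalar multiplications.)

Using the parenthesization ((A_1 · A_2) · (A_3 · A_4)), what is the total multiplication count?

(A_1 · A_2): 58×57 by 57×35 → 58×35, cost 58·57·35 = 115710
(A_3 · A_4): 35×37 by 37×23 → 35×23, cost 35·37·23 = 29785
((A_1 · A_2) · (A_3 · A_4)): 58×35 by 35×23 → 58×23, cost 58·35·23 = 46690; cumulative 192185
Total: 192185 scalar multiplications.

192185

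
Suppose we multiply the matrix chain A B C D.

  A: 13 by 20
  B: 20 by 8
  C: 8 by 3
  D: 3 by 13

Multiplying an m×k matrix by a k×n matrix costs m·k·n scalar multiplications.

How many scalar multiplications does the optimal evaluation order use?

1767

Adjacent pairs: AB = 13·20·8 = 2080; BC = 20·8·3 = 480; CD = 8·3·13 = 312.
Length 3: A..C: k=1: 0+480+13·20·3=1260; k=2: 2080+0+13·8·3=2392 → min 1260 | B..D: k=2: 0+312+20·8·13=2392; k=3: 480+0+20·3·13=1260 → min 1260.
Length 4: A..D: k=1: 0+1260+13·20·13=4640; k=2: 2080+312+13·8·13=3744; k=3: 1260+0+13·3·13=1767 → min 1767.
Optimal order: ((A (B C)) D) with cost 1767.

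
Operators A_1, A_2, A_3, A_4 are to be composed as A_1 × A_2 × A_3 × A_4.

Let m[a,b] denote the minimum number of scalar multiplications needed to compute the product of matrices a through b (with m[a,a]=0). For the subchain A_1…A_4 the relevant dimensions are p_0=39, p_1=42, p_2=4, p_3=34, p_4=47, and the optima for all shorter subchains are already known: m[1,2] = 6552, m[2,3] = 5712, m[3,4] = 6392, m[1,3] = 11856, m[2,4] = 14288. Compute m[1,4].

m[1,4] = min over k∈[1,3] of m[1,k]+m[k+1,4]+p_{0}·p_k·p_{4}.
k=1: 0 + 14288 + 39·42·47 = 91274; k=2: 6552 + 6392 + 39·4·47 = 20276; k=3: 11856 + 0 + 39·34·47 = 74178.
Minimum: 20276 at k=2.

20276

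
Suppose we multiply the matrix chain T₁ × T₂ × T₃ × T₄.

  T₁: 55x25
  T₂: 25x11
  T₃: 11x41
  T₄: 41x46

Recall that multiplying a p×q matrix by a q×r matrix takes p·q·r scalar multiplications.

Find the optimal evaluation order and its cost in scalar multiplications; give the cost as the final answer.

Adjacent pairs: T₁T₂ = 55·25·11 = 15125; T₂T₃ = 25·11·41 = 11275; T₃T₄ = 11·41·46 = 20746.
Length 3: T₁..T₃: k=1: 0+11275+55·25·41=67650; k=2: 15125+0+55·11·41=39930 → min 39930 | T₂..T₄: k=2: 0+20746+25·11·46=33396; k=3: 11275+0+25·41·46=58425 → min 33396.
Length 4: T₁..T₄: k=1: 0+33396+55·25·46=96646; k=2: 15125+20746+55·11·46=63701; k=3: 39930+0+55·41·46=143660 → min 63701.
Optimal parenthesization: ((T₁ × T₂) × (T₃ × T₄)) with cost 63701.

63701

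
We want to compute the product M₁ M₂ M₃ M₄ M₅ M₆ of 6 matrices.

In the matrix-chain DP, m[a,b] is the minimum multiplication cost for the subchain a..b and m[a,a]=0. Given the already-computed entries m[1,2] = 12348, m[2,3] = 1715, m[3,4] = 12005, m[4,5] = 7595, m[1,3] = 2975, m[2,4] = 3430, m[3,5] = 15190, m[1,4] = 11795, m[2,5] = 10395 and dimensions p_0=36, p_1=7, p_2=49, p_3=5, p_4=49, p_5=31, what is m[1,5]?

16150

m[1,5] = min over k∈[1,4] of m[1,k]+m[k+1,5]+p_{0}·p_k·p_{5}.
k=1: 0 + 10395 + 36·7·31 = 18207; k=2: 12348 + 15190 + 36·49·31 = 82222; k=3: 2975 + 7595 + 36·5·31 = 16150; k=4: 11795 + 0 + 36·49·31 = 66479.
Minimum: 16150 at k=3.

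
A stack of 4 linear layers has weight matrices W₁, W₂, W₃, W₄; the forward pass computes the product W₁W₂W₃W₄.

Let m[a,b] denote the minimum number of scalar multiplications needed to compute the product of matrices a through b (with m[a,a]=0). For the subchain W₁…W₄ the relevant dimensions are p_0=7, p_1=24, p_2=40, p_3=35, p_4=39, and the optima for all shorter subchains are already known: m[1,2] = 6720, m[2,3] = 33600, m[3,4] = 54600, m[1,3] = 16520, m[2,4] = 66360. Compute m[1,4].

m[1,4] = min over k∈[1,3] of m[1,k]+m[k+1,4]+p_{0}·p_k·p_{4}.
k=1: 0 + 66360 + 7·24·39 = 72912; k=2: 6720 + 54600 + 7·40·39 = 72240; k=3: 16520 + 0 + 7·35·39 = 26075.
Minimum: 26075 at k=3.

26075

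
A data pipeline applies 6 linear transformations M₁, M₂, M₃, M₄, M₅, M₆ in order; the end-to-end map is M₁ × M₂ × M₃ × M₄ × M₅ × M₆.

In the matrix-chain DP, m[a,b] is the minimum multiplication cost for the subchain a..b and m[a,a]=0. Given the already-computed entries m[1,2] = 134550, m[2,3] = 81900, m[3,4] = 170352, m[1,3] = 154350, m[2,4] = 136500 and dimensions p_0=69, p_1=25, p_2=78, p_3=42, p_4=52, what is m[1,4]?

m[1,4] = min over k∈[1,3] of m[1,k]+m[k+1,4]+p_{0}·p_k·p_{4}.
k=1: 0 + 136500 + 69·25·52 = 226200; k=2: 134550 + 170352 + 69·78·52 = 584766; k=3: 154350 + 0 + 69·42·52 = 305046.
Minimum: 226200 at k=1.

226200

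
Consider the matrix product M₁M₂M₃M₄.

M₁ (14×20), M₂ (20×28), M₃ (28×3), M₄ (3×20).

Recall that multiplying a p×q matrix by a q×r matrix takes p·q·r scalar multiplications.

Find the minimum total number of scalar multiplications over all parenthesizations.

3360

Adjacent pairs: M₁M₂ = 14·20·28 = 7840; M₂M₃ = 20·28·3 = 1680; M₃M₄ = 28·3·20 = 1680.
Length 3: M₁..M₃: k=1: 0+1680+14·20·3=2520; k=2: 7840+0+14·28·3=9016 → min 2520 | M₂..M₄: k=2: 0+1680+20·28·20=12880; k=3: 1680+0+20·3·20=2880 → min 2880.
Length 4: M₁..M₄: k=1: 0+2880+14·20·20=8480; k=2: 7840+1680+14·28·20=17360; k=3: 2520+0+14·3·20=3360 → min 3360.
Optimal order: ((M₁(M₂M₃))M₄) with cost 3360.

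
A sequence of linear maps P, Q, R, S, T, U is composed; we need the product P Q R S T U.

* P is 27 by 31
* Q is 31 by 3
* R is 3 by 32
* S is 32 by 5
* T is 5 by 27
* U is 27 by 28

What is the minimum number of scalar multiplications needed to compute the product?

Adjacent pairs: PQ = 27·31·3 = 2511; QR = 31·3·32 = 2976; RS = 3·32·5 = 480; ST = 32·5·27 = 4320; TU = 5·27·28 = 3780.
Length 3: P..R: k=1: 0+2976+27·31·32=29760; k=2: 2511+0+27·3·32=5103 → min 5103 | Q..S: k=2: 0+480+31·3·5=945; k=3: 2976+0+31·32·5=7936 → min 945 | R..T: k=3: 0+4320+3·32·27=6912; k=4: 480+0+3·5·27=885 → min 885 | S..U: k=4: 0+3780+32·5·28=8260; k=5: 4320+0+32·27·28=28512 → min 8260.
Length 4: P..S: k=1: 0+945+27·31·5=5130; k=2: 2511+480+27·3·5=3396; k=3: 5103+0+27·32·5=9423 → min 3396 | Q..T: k=2: 0+885+31·3·27=3396; k=3: 2976+4320+31·32·27=34080; k=4: 945+0+31·5·27=5130 → min 3396 | R..U: k=3: 0+8260+3·32·28=10948; k=4: 480+3780+3·5·28=4680; k=5: 885+0+3·27·28=3153 → min 3153.
Length 5: P..T: k=1: 0+3396+27·31·27=25995; k=2: 2511+885+27·3·27=5583; k=3: 5103+4320+27·32·27=32751; k=4: 3396+0+27·5·27=7041 → min 5583 | Q..U: k=2: 0+3153+31·3·28=5757; k=3: 2976+8260+31·32·28=39012; k=4: 945+3780+31·5·28=9065; k=5: 3396+0+31·27·28=26832 → min 5757.
Length 6: P..U: k=1: 0+5757+27·31·28=29193; k=2: 2511+3153+27·3·28=7932; k=3: 5103+8260+27·32·28=37555; k=4: 3396+3780+27·5·28=10956; k=5: 5583+0+27·27·28=25995 → min 7932.
Optimal order: ((P Q) (((R S) T) U)) with cost 7932.

7932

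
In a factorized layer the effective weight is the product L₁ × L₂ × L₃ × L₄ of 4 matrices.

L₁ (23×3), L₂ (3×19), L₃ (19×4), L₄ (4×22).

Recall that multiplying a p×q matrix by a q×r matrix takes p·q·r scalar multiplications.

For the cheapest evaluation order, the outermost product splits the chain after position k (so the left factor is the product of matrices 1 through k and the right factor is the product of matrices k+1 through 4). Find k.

1

Adjacent pairs: L₁L₂ = 23·3·19 = 1311; L₂L₃ = 3·19·4 = 228; L₃L₄ = 19·4·22 = 1672.
Length 3: L₁..L₃: k=1: 0+228+23·3·4=504; k=2: 1311+0+23·19·4=3059 → min 504 | L₂..L₄: k=2: 0+1672+3·19·22=2926; k=3: 228+0+3·4·22=492 → min 492.
Top-level splits: k=1: (L₁..L₁)·(L₂..L₄) → 0+492+23·3·22 = 2010; k=2: (L₁..L₂)·(L₃..L₄) → 1311+1672+23·19·22 = 12597; k=3: (L₁..L₃)·(L₄..L₄) → 504+0+23·4·22 = 2528.
Best split is after L₁, i.e. k = 1.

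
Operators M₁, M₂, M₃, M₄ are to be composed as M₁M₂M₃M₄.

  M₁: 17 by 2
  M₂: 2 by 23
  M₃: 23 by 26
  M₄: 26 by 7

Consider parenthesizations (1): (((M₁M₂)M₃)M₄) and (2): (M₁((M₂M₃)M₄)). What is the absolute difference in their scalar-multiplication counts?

12244

Order (1) = (((M₁M₂)M₃)M₄): (M₁M₂): 17×2 by 2×23 → 17×23, cost 17·2·23 = 782; ((M₁M₂)M₃): 17×23 by 23×26 → 17×26, cost 17·23·26 = 10166; cumulative 10948; (((M₁M₂)M₃)M₄): 17×26 by 26×7 → 17×7, cost 17·26·7 = 3094; cumulative 14042. Total 14042.
Order (2) = (M₁((M₂M₃)M₄)): (M₂M₃): 2×23 by 23×26 → 2×26, cost 2·23·26 = 1196; ((M₂M₃)M₄): 2×26 by 26×7 → 2×7, cost 2·26·7 = 364; cumulative 1560; (M₁((M₂M₃)M₄)): 17×2 by 2×7 → 17×7, cost 17·2·7 = 238; cumulative 1798. Total 1798.
Difference: |14042 − 1798| = 12244.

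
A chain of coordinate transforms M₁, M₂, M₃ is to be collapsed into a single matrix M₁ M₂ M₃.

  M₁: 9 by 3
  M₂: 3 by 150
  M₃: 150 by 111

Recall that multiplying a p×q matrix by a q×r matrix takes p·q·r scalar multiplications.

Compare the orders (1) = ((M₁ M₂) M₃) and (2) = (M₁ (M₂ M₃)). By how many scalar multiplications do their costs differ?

Order (1) = ((M₁ M₂) M₃): (M₁ M₂): 9×3 by 3×150 → 9×150, cost 9·3·150 = 4050; ((M₁ M₂) M₃): 9×150 by 150×111 → 9×111, cost 9·150·111 = 149850; cumulative 153900. Total 153900.
Order (2) = (M₁ (M₂ M₃)): (M₂ M₃): 3×150 by 150×111 → 3×111, cost 3·150·111 = 49950; (M₁ (M₂ M₃)): 9×3 by 3×111 → 9×111, cost 9·3·111 = 2997; cumulative 52947. Total 52947.
Difference: |153900 − 52947| = 100953.

100953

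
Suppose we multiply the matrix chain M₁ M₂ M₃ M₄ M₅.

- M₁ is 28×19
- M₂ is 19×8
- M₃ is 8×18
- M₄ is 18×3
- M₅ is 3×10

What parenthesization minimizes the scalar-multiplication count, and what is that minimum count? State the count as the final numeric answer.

3324

Adjacent pairs: M₁M₂ = 28·19·8 = 4256; M₂M₃ = 19·8·18 = 2736; M₃M₄ = 8·18·3 = 432; M₄M₅ = 18·3·10 = 540.
Length 3: M₁..M₃: k=1: 0+2736+28·19·18=12312; k=2: 4256+0+28·8·18=8288 → min 8288 | M₂..M₄: k=2: 0+432+19·8·3=888; k=3: 2736+0+19·18·3=3762 → min 888 | M₃..M₅: k=3: 0+540+8·18·10=1980; k=4: 432+0+8·3·10=672 → min 672.
Length 4: M₁..M₄: k=1: 0+888+28·19·3=2484; k=2: 4256+432+28·8·3=5360; k=3: 8288+0+28·18·3=9800 → min 2484 | M₂..M₅: k=2: 0+672+19·8·10=2192; k=3: 2736+540+19·18·10=6696; k=4: 888+0+19·3·10=1458 → min 1458.
Length 5: M₁..M₅: k=1: 0+1458+28·19·10=6778; k=2: 4256+672+28·8·10=7168; k=3: 8288+540+28·18·10=13868; k=4: 2484+0+28·3·10=3324 → min 3324.
Optimal parenthesization: ((M₁ (M₂ (M₃ M₄))) M₅) with cost 3324.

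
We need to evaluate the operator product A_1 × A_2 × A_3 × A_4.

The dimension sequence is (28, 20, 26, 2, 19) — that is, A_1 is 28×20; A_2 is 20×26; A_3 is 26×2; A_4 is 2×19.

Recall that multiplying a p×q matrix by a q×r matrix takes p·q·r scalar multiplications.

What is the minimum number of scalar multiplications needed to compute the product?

Adjacent pairs: A_1A_2 = 28·20·26 = 14560; A_2A_3 = 20·26·2 = 1040; A_3A_4 = 26·2·19 = 988.
Length 3: A_1..A_3: k=1: 0+1040+28·20·2=2160; k=2: 14560+0+28·26·2=16016 → min 2160 | A_2..A_4: k=2: 0+988+20·26·19=10868; k=3: 1040+0+20·2·19=1800 → min 1800.
Length 4: A_1..A_4: k=1: 0+1800+28·20·19=12440; k=2: 14560+988+28·26·19=29380; k=3: 2160+0+28·2·19=3224 → min 3224.
Optimal order: ((A_1 × (A_2 × A_3)) × A_4) with cost 3224.

3224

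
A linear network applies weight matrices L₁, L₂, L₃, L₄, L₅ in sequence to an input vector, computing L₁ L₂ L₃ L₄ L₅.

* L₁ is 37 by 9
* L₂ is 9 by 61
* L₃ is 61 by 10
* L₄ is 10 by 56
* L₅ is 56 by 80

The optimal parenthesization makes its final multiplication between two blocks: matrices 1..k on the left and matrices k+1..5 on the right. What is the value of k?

1

Adjacent pairs: L₁L₂ = 37·9·61 = 20313; L₂L₃ = 9·61·10 = 5490; L₃L₄ = 61·10·56 = 34160; L₄L₅ = 10·56·80 = 44800.
Length 3: L₁..L₃: k=1: 0+5490+37·9·10=8820; k=2: 20313+0+37·61·10=42883 → min 8820 | L₂..L₄: k=2: 0+34160+9·61·56=64904; k=3: 5490+0+9·10·56=10530 → min 10530 | L₃..L₅: k=3: 0+44800+61·10·80=93600; k=4: 34160+0+61·56·80=307440 → min 93600.
Length 4: L₁..L₄: k=1: 0+10530+37·9·56=29178; k=2: 20313+34160+37·61·56=180865; k=3: 8820+0+37·10·56=29540 → min 29178 | L₂..L₅: k=2: 0+93600+9·61·80=137520; k=3: 5490+44800+9·10·80=57490; k=4: 10530+0+9·56·80=50850 → min 50850.
Top-level splits: k=1: (L₁..L₁)·(L₂..L₅) → 0+50850+37·9·80 = 77490; k=2: (L₁..L₂)·(L₃..L₅) → 20313+93600+37·61·80 = 294473; k=3: (L₁..L₃)·(L₄..L₅) → 8820+44800+37·10·80 = 83220; k=4: (L₁..L₄)·(L₅..L₅) → 29178+0+37·56·80 = 194938.
Best split is after L₁, i.e. k = 1.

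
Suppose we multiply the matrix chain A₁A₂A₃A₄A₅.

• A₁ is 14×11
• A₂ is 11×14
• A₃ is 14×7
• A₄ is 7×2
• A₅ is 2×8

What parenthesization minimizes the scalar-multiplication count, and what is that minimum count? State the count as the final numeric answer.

1036

Adjacent pairs: A₁A₂ = 14·11·14 = 2156; A₂A₃ = 11·14·7 = 1078; A₃A₄ = 14·7·2 = 196; A₄A₅ = 7·2·8 = 112.
Length 3: A₁..A₃: k=1: 0+1078+14·11·7=2156; k=2: 2156+0+14·14·7=3528 → min 2156 | A₂..A₄: k=2: 0+196+11·14·2=504; k=3: 1078+0+11·7·2=1232 → min 504 | A₃..A₅: k=3: 0+112+14·7·8=896; k=4: 196+0+14·2·8=420 → min 420.
Length 4: A₁..A₄: k=1: 0+504+14·11·2=812; k=2: 2156+196+14·14·2=2744; k=3: 2156+0+14·7·2=2352 → min 812 | A₂..A₅: k=2: 0+420+11·14·8=1652; k=3: 1078+112+11·7·8=1806; k=4: 504+0+11·2·8=680 → min 680.
Length 5: A₁..A₅: k=1: 0+680+14·11·8=1912; k=2: 2156+420+14·14·8=4144; k=3: 2156+112+14·7·8=3052; k=4: 812+0+14·2·8=1036 → min 1036.
Optimal parenthesization: ((A₁(A₂(A₃A₄)))A₅) with cost 1036.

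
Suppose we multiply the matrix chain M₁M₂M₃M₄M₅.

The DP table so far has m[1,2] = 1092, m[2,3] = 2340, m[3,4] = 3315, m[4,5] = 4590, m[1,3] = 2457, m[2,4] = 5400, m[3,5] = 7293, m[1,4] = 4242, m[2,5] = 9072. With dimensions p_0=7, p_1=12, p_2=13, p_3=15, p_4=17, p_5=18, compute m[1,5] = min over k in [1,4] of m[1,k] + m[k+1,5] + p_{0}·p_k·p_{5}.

6384

m[1,5] = min over k∈[1,4] of m[1,k]+m[k+1,5]+p_{0}·p_k·p_{5}.
k=1: 0 + 9072 + 7·12·18 = 10584; k=2: 1092 + 7293 + 7·13·18 = 10023; k=3: 2457 + 4590 + 7·15·18 = 8937; k=4: 4242 + 0 + 7·17·18 = 6384.
Minimum: 6384 at k=4.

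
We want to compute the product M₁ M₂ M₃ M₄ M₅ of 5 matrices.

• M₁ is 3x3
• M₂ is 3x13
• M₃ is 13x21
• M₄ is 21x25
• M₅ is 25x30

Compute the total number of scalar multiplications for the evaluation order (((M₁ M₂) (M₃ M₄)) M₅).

(M₁ M₂): 3×3 by 3×13 → 3×13, cost 3·3·13 = 117
(M₃ M₄): 13×21 by 21×25 → 13×25, cost 13·21·25 = 6825
((M₁ M₂) (M₃ M₄)): 3×13 by 13×25 → 3×25, cost 3·13·25 = 975; cumulative 7917
(((M₁ M₂) (M₃ M₄)) M₅): 3×25 by 25×30 → 3×30, cost 3·25·30 = 2250; cumulative 10167
Total: 10167 scalar multiplications.

10167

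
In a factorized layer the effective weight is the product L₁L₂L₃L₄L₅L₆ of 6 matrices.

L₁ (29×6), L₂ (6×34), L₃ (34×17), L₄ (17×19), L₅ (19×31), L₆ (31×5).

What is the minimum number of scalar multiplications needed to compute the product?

Adjacent pairs: L₁L₂ = 29·6·34 = 5916; L₂L₃ = 6·34·17 = 3468; L₃L₄ = 34·17·19 = 10982; L₄L₅ = 17·19·31 = 10013; L₅L₆ = 19·31·5 = 2945.
Length 3: L₁..L₃: k=1: 0+3468+29·6·17=6426; k=2: 5916+0+29·34·17=22678 → min 6426 | L₂..L₄: k=2: 0+10982+6·34·19=14858; k=3: 3468+0+6·17·19=5406 → min 5406 | L₃..L₅: k=3: 0+10013+34·17·31=27931; k=4: 10982+0+34·19·31=31008 → min 27931 | L₄..L₆: k=4: 0+2945+17·19·5=4560; k=5: 10013+0+17·31·5=12648 → min 4560.
Length 4: L₁..L₄: k=1: 0+5406+29·6·19=8712; k=2: 5916+10982+29·34·19=35632; k=3: 6426+0+29·17·19=15793 → min 8712 | L₂..L₅: k=2: 0+27931+6·34·31=34255; k=3: 3468+10013+6·17·31=16643; k=4: 5406+0+6·19·31=8940 → min 8940 | L₃..L₆: k=3: 0+4560+34·17·5=7450; k=4: 10982+2945+34·19·5=17157; k=5: 27931+0+34·31·5=33201 → min 7450.
Length 5: L₁..L₅: k=1: 0+8940+29·6·31=14334; k=2: 5916+27931+29·34·31=64413; k=3: 6426+10013+29·17·31=31722; k=4: 8712+0+29·19·31=25793 → min 14334 | L₂..L₆: k=2: 0+7450+6·34·5=8470; k=3: 3468+4560+6·17·5=8538; k=4: 5406+2945+6·19·5=8921; k=5: 8940+0+6·31·5=9870 → min 8470.
Length 6: L₁..L₆: k=1: 0+8470+29·6·5=9340; k=2: 5916+7450+29·34·5=18296; k=3: 6426+4560+29·17·5=13451; k=4: 8712+2945+29·19·5=14412; k=5: 14334+0+29·31·5=18829 → min 9340.
Optimal order: (L₁(L₂(L₃(L₄(L₅L₆))))) with cost 9340.

9340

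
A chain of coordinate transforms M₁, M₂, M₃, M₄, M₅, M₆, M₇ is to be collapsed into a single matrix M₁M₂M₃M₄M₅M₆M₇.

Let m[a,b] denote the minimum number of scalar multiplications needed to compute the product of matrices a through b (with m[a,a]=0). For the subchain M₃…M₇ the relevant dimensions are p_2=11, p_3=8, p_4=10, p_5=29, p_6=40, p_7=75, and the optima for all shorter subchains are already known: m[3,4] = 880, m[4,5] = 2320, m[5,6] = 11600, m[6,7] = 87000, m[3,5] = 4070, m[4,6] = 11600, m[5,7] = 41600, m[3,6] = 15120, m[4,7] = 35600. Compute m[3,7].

42200

m[3,7] = min over k∈[3,6] of m[3,k]+m[k+1,7]+p_{2}·p_k·p_{7}.
k=3: 0 + 35600 + 11·8·75 = 42200; k=4: 880 + 41600 + 11·10·75 = 50730; k=5: 4070 + 87000 + 11·29·75 = 114995; k=6: 15120 + 0 + 11·40·75 = 48120.
Minimum: 42200 at k=3.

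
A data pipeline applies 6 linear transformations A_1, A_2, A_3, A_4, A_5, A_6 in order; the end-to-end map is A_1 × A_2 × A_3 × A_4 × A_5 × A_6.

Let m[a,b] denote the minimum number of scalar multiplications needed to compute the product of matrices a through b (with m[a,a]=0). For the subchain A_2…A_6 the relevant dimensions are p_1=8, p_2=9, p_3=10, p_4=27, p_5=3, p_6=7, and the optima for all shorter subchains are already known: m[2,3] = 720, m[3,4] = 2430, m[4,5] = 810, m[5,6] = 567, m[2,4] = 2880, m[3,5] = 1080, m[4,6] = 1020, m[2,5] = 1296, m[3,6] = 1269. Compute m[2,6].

m[2,6] = min over k∈[2,5] of m[2,k]+m[k+1,6]+p_{1}·p_k·p_{6}.
k=2: 0 + 1269 + 8·9·7 = 1773; k=3: 720 + 1020 + 8·10·7 = 2300; k=4: 2880 + 567 + 8·27·7 = 4959; k=5: 1296 + 0 + 8·3·7 = 1464.
Minimum: 1464 at k=5.

1464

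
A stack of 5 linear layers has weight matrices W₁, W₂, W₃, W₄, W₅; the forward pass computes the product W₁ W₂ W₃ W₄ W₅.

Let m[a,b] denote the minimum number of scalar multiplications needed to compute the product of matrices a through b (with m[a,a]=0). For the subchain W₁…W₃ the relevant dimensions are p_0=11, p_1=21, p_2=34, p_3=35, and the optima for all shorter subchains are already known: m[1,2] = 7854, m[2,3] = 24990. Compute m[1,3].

m[1,3] = min over k∈[1,2] of m[1,k]+m[k+1,3]+p_{0}·p_k·p_{3}.
k=1: 0 + 24990 + 11·21·35 = 33075; k=2: 7854 + 0 + 11·34·35 = 20944.
Minimum: 20944 at k=2.

20944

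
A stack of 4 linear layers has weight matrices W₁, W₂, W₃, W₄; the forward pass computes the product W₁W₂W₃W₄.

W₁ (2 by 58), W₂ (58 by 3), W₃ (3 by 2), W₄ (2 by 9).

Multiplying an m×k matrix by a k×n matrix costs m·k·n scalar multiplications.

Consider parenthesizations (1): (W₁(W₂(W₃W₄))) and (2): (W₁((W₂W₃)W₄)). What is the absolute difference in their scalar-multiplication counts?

228

Order (1) = (W₁(W₂(W₃W₄))): (W₃W₄): 3×2 by 2×9 → 3×9, cost 3·2·9 = 54; (W₂(W₃W₄)): 58×3 by 3×9 → 58×9, cost 58·3·9 = 1566; cumulative 1620; (W₁(W₂(W₃W₄))): 2×58 by 58×9 → 2×9, cost 2·58·9 = 1044; cumulative 2664. Total 2664.
Order (2) = (W₁((W₂W₃)W₄)): (W₂W₃): 58×3 by 3×2 → 58×2, cost 58·3·2 = 348; ((W₂W₃)W₄): 58×2 by 2×9 → 58×9, cost 58·2·9 = 1044; cumulative 1392; (W₁((W₂W₃)W₄)): 2×58 by 58×9 → 2×9, cost 2·58·9 = 1044; cumulative 2436. Total 2436.
Difference: |2664 − 2436| = 228.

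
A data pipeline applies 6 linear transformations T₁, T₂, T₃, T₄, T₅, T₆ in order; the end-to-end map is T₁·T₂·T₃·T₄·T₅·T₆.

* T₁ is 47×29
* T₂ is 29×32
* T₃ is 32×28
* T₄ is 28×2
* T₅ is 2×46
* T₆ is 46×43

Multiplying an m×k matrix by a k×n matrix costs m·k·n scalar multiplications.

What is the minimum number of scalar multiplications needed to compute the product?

14372

Adjacent pairs: T₁T₂ = 47·29·32 = 43616; T₂T₃ = 29·32·28 = 25984; T₃T₄ = 32·28·2 = 1792; T₄T₅ = 28·2·46 = 2576; T₅T₆ = 2·46·43 = 3956.
Length 3: T₁..T₃: k=1: 0+25984+47·29·28=64148; k=2: 43616+0+47·32·28=85728 → min 64148 | T₂..T₄: k=2: 0+1792+29·32·2=3648; k=3: 25984+0+29·28·2=27608 → min 3648 | T₃..T₅: k=3: 0+2576+32·28·46=43792; k=4: 1792+0+32·2·46=4736 → min 4736 | T₄..T₆: k=4: 0+3956+28·2·43=6364; k=5: 2576+0+28·46·43=57960 → min 6364.
Length 4: T₁..T₄: k=1: 0+3648+47·29·2=6374; k=2: 43616+1792+47·32·2=48416; k=3: 64148+0+47·28·2=66780 → min 6374 | T₂..T₅: k=2: 0+4736+29·32·46=47424; k=3: 25984+2576+29·28·46=65912; k=4: 3648+0+29·2·46=6316 → min 6316 | T₃..T₆: k=3: 0+6364+32·28·43=44892; k=4: 1792+3956+32·2·43=8500; k=5: 4736+0+32·46·43=68032 → min 8500.
Length 5: T₁..T₅: k=1: 0+6316+47·29·46=69014; k=2: 43616+4736+47·32·46=117536; k=3: 64148+2576+47·28·46=127260; k=4: 6374+0+47·2·46=10698 → min 10698 | T₂..T₆: k=2: 0+8500+29·32·43=48404; k=3: 25984+6364+29·28·43=67264; k=4: 3648+3956+29·2·43=10098; k=5: 6316+0+29·46·43=63678 → min 10098.
Length 6: T₁..T₆: k=1: 0+10098+47·29·43=68707; k=2: 43616+8500+47·32·43=116788; k=3: 64148+6364+47·28·43=127100; k=4: 6374+3956+47·2·43=14372; k=5: 10698+0+47·46·43=103664 → min 14372.
Optimal order: ((T₁·(T₂·(T₃·T₄)))·(T₅·T₆)) with cost 14372.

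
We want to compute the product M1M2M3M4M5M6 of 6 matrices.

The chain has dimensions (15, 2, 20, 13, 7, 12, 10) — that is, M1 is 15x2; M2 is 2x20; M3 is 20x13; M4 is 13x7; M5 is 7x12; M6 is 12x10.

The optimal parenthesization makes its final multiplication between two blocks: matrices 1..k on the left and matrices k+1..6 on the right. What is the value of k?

Adjacent pairs: M1M2 = 15·2·20 = 600; M2M3 = 2·20·13 = 520; M3M4 = 20·13·7 = 1820; M4M5 = 13·7·12 = 1092; M5M6 = 7·12·10 = 840.
Length 3: M1..M3: k=1: 0+520+15·2·13=910; k=2: 600+0+15·20·13=4500 → min 910 | M2..M4: k=2: 0+1820+2·20·7=2100; k=3: 520+0+2·13·7=702 → min 702 | M3..M5: k=3: 0+1092+20·13·12=4212; k=4: 1820+0+20·7·12=3500 → min 3500 | M4..M6: k=4: 0+840+13·7·10=1750; k=5: 1092+0+13·12·10=2652 → min 1750.
Length 4: M1..M4: k=1: 0+702+15·2·7=912; k=2: 600+1820+15·20·7=4520; k=3: 910+0+15·13·7=2275 → min 912 | M2..M5: k=2: 0+3500+2·20·12=3980; k=3: 520+1092+2·13·12=1924; k=4: 702+0+2·7·12=870 → min 870 | M3..M6: k=3: 0+1750+20·13·10=4350; k=4: 1820+840+20·7·10=4060; k=5: 3500+0+20·12·10=5900 → min 4060.
Length 5: M1..M5: k=1: 0+870+15·2·12=1230; k=2: 600+3500+15·20·12=7700; k=3: 910+1092+15·13·12=4342; k=4: 912+0+15·7·12=2172 → min 1230 | M2..M6: k=2: 0+4060+2·20·10=4460; k=3: 520+1750+2·13·10=2530; k=4: 702+840+2·7·10=1682; k=5: 870+0+2·12·10=1110 → min 1110.
Top-level splits: k=1: (M1..M1)·(M2..M6) → 0+1110+15·2·10 = 1410; k=2: (M1..M2)·(M3..M6) → 600+4060+15·20·10 = 7660; k=3: (M1..M3)·(M4..M6) → 910+1750+15·13·10 = 4610; k=4: (M1..M4)·(M5..M6) → 912+840+15·7·10 = 2802; k=5: (M1..M5)·(M6..M6) → 1230+0+15·12·10 = 3030.
Best split is after M1, i.e. k = 1.

1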